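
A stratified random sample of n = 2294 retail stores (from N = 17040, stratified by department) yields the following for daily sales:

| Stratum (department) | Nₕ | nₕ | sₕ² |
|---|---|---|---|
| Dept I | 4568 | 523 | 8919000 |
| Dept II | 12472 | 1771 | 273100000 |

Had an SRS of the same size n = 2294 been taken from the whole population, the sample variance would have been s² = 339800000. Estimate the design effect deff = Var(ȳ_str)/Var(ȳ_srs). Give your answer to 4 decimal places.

Var(ȳ_str) = Σ Wₕ²(1−fₕ)sₕ²/nₕ with Wₕ = Nₕ/17040:
  Dept I: (4568/17040)²·(1−523/4568)·8919000/523 = 1085.2253
  Dept II: (12472/17040)²·(1−1771/12472)·273100000/1771 = 70880.117
  → Var(ȳ_str) = 71965.342.
Var(ȳ_srs) = (1 − 2294/17040)·339800000/2294 = 128184.23.
deff = 71965.342 / 128184.23 = 0.5614.

0.5614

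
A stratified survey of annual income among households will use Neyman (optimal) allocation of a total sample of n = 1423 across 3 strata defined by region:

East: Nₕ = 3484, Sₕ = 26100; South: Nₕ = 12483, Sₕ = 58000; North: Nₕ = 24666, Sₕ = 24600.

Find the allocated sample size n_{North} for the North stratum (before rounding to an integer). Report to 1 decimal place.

607.3

Neyman allocation: nₕ = n·NₕSₕ / Σⱼ NⱼSⱼ.
Σ NⱼSⱼ = 3484·26100 + 12483·58000 + 24666·24600 = 1.42173 × 10^9.
n_{North} = 1423·24666·24600 / (1.42173 × 10^9) = 607.3.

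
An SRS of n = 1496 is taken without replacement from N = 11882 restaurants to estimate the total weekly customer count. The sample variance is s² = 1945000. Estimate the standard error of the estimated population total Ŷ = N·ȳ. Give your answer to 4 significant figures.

400600

Var(Ŷ) = N²·Var(ȳ) = N²·(1 − n/N)·s²/n.
f = 1496/11882 = 0.12590473; Var(ȳ) = 0.87409527·1945000/1496 = 1136.4407.
Var(Ŷ) = 11882² · 1136.4407 = 1.6044488 × 10^11.
SE(Ŷ) = √(1.6044488 × 10^11) = 400600.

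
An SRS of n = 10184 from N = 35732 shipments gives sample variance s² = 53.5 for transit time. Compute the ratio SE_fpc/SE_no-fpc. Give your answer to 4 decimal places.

f = n/N = 10184/35732 = 0.28501063.
SE_no-fpc = √(s²/n) = 0.072479918; SE_fpc = √((1−f)s²/n) = 0.061286876.
Ratio = √(1−f) = 0.84557044.

0.8456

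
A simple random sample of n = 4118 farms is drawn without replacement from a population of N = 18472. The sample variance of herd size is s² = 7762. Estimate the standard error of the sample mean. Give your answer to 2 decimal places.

Under SRS without replacement, Var(ȳ) = (1 − f)·s²/n with f = n/N = 4118/18472 = 0.22293201.
Var(ȳ) = (1 − 0.22293201)·7762/4118 = 0.77706799·1.8848956 = 1.464692.
SE(ȳ) = √(1.464692) = 1.21.

1.21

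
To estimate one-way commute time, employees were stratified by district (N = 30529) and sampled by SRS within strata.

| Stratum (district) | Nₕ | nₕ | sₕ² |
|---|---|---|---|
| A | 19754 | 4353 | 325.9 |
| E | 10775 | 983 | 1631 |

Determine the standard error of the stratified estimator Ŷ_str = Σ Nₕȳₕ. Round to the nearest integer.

Var(Ŷ_str) = Σₕ Nₕ²(1 − fₕ)sₕ²/nₕ.
A: 19754²·(1 − 4353/19754)·325.9/4353 = 2.2777165 × 10^7.
E: 10775²·(1 − 983/10775)·1631/983 = 1.7506089 × 10^8.
Sum = 1.9783806 × 10^8.
SE = √(1.9783806 × 10^8) = 14065.

14065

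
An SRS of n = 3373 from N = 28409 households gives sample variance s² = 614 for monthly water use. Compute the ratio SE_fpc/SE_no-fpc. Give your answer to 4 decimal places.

0.9388

f = n/N = 3373/28409 = 0.11872998.
SE_no-fpc = √(s²/n) = 0.42665419; SE_fpc = √((1−f)s²/n) = 0.40052582.
Ratio = √(1−f) = 0.93875983.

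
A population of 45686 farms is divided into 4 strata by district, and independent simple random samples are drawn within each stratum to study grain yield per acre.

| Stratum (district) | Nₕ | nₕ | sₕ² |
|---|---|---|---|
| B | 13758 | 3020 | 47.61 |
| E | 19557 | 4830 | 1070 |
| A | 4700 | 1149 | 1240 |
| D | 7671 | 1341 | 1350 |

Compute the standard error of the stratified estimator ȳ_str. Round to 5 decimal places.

Var(ȳ_str) = Σₕ Wₕ²(1 − fₕ)sₕ²/nₕ with Wₕ = Nₕ/N, N = 45686.
B: Wₕ = 0.30114258; term = 0.30114258²·(1 − 0.21950865)·47.61/3020 = 0.0011158445.
E: Wₕ = 0.42807425; term = 0.42807425²·(1 − 0.24697039)·1070/4830 = 0.030569399.
A: Wₕ = 0.10287615; term = 0.10287615²·(1 − 0.24446809)·1240/1149 = 0.0086294659.
D: Wₕ = 0.16790702; term = 0.16790702²·(1 − 0.17481424)·1350/1341 = 0.023420406.
Sum = 0.063735115.
SE = √(0.063735115) = 0.25246.

0.25246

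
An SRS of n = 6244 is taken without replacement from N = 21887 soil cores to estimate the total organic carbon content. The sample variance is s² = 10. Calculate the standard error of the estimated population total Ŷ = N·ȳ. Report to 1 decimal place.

740.5

Var(Ŷ) = N²·Var(ȳ) = N²·(1 − n/N)·s²/n.
f = 6244/21887 = 0.28528350; Var(ȳ) = 0.71471650·10/6244 = 0.0011446453.
Var(Ŷ) = 21887² · 0.0011446453 = 548331.76.
SE(Ŷ) = √(548331.76) = 740.5.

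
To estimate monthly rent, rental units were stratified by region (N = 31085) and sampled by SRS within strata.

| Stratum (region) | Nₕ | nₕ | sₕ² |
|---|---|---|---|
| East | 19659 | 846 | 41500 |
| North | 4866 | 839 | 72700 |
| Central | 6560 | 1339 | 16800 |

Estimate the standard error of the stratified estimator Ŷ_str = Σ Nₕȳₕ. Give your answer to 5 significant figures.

142370

Var(Ŷ_str) = Σₕ Nₕ²(1 − fₕ)sₕ²/nₕ.
East: 19659²·(1 − 846/19659)·41500/846 = 1.8142503 × 10^10.
North: 4866²·(1 − 839/4866)·72700/839 = 1.697955 × 10^9.
Central: 6560²·(1 − 1339/6560)·16800/1339 = 4.2972066 × 10^8.
Sum = 2.0270179 × 10^10.
SE = √(2.0270179 × 10^10) = 142370.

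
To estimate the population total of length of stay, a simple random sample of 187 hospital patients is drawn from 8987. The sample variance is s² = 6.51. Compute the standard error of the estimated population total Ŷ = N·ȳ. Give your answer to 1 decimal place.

Var(Ŷ) = N²·Var(ȳ) = N²·(1 − n/N)·s²/n.
f = 187/8987 = 0.02080783; Var(ȳ) = 0.97919217·6.51/187 = 0.034088455.
Var(Ŷ) = 8987² · 0.034088455 = 2.7531939 × 10^6.
SE(Ŷ) = √(2.7531939 × 10^6) = 1659.3.

1659.3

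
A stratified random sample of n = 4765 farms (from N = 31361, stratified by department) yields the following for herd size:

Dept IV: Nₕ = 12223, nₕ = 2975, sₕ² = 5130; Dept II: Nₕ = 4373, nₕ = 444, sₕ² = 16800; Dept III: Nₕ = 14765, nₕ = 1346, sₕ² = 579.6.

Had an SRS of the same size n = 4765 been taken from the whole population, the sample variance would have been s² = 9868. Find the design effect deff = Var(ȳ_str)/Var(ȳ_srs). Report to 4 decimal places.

Var(ȳ_str) = Σ Wₕ²(1−fₕ)sₕ²/nₕ with Wₕ = Nₕ/31361:
  Dept IV: (12223/31361)²·(1−2975/12223)·5130/2975 = 0.19818748
  Dept II: (4373/31361)²·(1−444/4373)·16800/444 = 0.66100997
  Dept III: (14765/31361)²·(1−1346/14765)·579.6/1346 = 0.08674753
  → Var(ȳ_str) = 0.94594498.
Var(ȳ_srs) = (1 − 4765/31361)·9868/4765 = 1.7562756.
deff = 0.94594498 / 1.7562756 = 0.5386.

0.5386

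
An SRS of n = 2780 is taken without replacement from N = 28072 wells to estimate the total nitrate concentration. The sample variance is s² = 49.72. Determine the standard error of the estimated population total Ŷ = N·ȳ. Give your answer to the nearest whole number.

3563

Var(Ŷ) = N²·Var(ȳ) = N²·(1 − n/N)·s²/n.
f = 2780/28072 = 0.09903106; Var(ȳ) = 0.90096894·49.72/2780 = 0.016113732.
Var(Ŷ) = 28072² · 0.016113732 = 1.269822 × 10^7.
SE(Ŷ) = √(1.269822 × 10^7) = 3563.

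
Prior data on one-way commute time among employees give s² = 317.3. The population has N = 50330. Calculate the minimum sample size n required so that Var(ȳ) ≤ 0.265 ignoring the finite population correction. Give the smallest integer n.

1198

Without fpc, n₀ = s²/D = 317.3/0.265 = 1197.3585.
Rounding up, n = 1198.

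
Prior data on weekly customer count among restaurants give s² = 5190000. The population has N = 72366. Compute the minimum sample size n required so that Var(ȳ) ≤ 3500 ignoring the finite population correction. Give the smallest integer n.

1483

Without fpc, n₀ = s²/D = 5190000/3500 = 1482.8571.
Rounding up, n = 1483.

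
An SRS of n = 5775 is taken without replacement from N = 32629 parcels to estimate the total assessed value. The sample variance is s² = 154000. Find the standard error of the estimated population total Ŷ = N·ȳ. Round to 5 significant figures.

152860

Var(Ŷ) = N²·Var(ȳ) = N²·(1 − n/N)·s²/n.
f = 5775/32629 = 0.17698979; Var(ȳ) = 0.82301021·154000/5775 = 21.946939.
Var(Ŷ) = 32629² · 21.946939 = 2.3365845 × 10^10.
SE(Ŷ) = √(2.3365845 × 10^10) = 152860.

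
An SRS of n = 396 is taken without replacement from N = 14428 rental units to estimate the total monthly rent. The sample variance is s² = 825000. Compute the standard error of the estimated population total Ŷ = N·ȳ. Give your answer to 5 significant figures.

649440

Var(Ŷ) = N²·Var(ȳ) = N²·(1 − n/N)·s²/n.
f = 396/14428 = 0.02744663; Var(ȳ) = 0.97255337·825000/396 = 2026.1529.
Var(Ŷ) = 14428² · 2026.1529 = 4.2177854 × 10^11.
SE(Ŷ) = √(4.2177854 × 10^11) = 649440.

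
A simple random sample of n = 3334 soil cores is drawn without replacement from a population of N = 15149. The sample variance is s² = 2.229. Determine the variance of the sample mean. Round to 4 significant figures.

5.214 × 10^-4

Under SRS without replacement, Var(ȳ) = (1 − f)·s²/n with f = n/N = 3334/15149 = 0.22008053.
Var(ȳ) = (1 − 0.22008053)·2.229/3334 = 0.77991947·6.6856629 × 10^-4 = 5.2142786 × 10^-4.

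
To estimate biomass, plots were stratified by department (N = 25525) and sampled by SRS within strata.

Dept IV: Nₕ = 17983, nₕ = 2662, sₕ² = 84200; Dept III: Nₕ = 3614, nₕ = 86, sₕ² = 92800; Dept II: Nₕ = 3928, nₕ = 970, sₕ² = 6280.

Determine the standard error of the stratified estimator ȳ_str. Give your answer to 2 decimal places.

5.88

Var(ȳ_str) = Σₕ Wₕ²(1 − fₕ)sₕ²/nₕ with Wₕ = Nₕ/N, N = 25525.
Dept IV: Wₕ = 0.70452498; term = 0.70452498²·(1 − 0.14802869)·84200/2662 = 13.375863.
Dept III: Wₕ = 0.14158668; term = 0.14158668²·(1 − 0.02379635)·92800/86 = 21.117123.
Dept II: Wₕ = 0.15388834; term = 0.15388834²·(1 − 0.24694501)·6280/970 = 0.11545854.
Sum = 34.608445.
SE = √(34.608445) = 5.88.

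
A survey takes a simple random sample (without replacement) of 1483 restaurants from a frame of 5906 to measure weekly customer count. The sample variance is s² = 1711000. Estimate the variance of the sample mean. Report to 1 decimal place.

864.0

Under SRS without replacement, Var(ȳ) = (1 − f)·s²/n with f = n/N = 1483/5906 = 0.25110058.
Var(ȳ) = (1 − 0.25110058)·1711000/1483 = 0.74889942·1153.7424 = 864.03703.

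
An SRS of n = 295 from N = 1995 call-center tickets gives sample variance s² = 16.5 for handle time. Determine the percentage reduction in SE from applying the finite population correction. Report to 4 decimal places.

7.6891

f = n/N = 295/1995 = 0.14786967.
SE_no-fpc = √(s²/n) = 0.2364999; SE_fpc = √((1−f)s²/n) = 0.2183152.
Ratio = √(1−f) = 0.92310905. Reduction = 100·(1 − 0.92310905) = 7.6891%.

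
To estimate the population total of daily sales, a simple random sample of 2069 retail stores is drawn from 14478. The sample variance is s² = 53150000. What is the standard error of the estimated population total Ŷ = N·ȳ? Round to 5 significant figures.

2.1483 × 10^6

Var(Ŷ) = N²·Var(ȳ) = N²·(1 − n/N)·s²/n.
f = 2069/14478 = 0.14290648; Var(ȳ) = 0.85709352·53150000/2069 = 22017.651.
Var(Ŷ) = 14478² · 22017.651 = 4.6151745 × 10^12.
SE(Ŷ) = √(4.6151745 × 10^12) = 2.1483 × 10^6.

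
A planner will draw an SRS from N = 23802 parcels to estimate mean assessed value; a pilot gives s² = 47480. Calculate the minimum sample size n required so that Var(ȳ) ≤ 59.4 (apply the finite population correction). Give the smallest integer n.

Without fpc, n₀ = s²/D = 47480/59.4 = 799.3266.
With fpc, (1 − n/N)·s²/n ≤ D requires n ≥ n₀/(1 + n₀/N) = 799.3266/(1 + 799.3266/23802) = 773.3555.
Rounding up, n = 774.

774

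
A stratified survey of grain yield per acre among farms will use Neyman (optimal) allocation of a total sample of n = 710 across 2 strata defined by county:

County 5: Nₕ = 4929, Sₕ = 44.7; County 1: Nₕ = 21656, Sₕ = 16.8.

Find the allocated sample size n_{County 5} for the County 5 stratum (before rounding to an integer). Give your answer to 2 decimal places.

Neyman allocation: nₕ = n·NₕSₕ / Σⱼ NⱼSⱼ.
Σ NⱼSⱼ = 4929·44.7 + 21656·16.8 = 584147.1.
n_{County 5} = 710·4929·44.7 / 584147.1 = 267.80.

267.80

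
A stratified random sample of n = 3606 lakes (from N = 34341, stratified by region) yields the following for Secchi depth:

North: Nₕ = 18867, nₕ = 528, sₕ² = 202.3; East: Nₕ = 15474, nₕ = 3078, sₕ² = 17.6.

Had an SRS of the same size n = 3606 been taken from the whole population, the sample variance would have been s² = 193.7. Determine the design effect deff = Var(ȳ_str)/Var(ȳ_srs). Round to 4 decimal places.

Var(ȳ_str) = Σ Wₕ²(1−fₕ)sₕ²/nₕ with Wₕ = Nₕ/34341:
  North: (18867/34341)²·(1−528/18867)·202.3/528 = 0.11241249
  East: (15474/34341)²·(1−3078/15474)·17.6/3078 = 9.3004152 × 10^-4
  → Var(ȳ_str) = 0.11334253.
Var(ȳ_srs) = (1 − 3606/34341)·193.7/3606 = 0.048075541.
deff = 0.11334253 / 0.048075541 = 2.3576.

2.3576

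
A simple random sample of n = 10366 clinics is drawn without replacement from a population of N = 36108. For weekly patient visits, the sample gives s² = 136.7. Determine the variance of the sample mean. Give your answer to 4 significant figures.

0.009401

Under SRS without replacement, Var(ȳ) = (1 − f)·s²/n with f = n/N = 10366/36108 = 0.28708319.
Var(ȳ) = (1 − 0.28708319)·136.7/10366 = 0.71291681·0.013187343 = 0.0094014786.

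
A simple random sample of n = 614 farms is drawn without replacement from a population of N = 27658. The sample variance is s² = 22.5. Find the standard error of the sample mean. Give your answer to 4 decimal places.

0.1893

Under SRS without replacement, Var(ȳ) = (1 − f)·s²/n with f = n/N = 614/27658 = 0.02219973.
Var(ȳ) = (1 − 0.02219973)·22.5/614 = 0.97780027·0.036644951 = 0.035831443.
SE(ȳ) = √(0.035831443) = 0.1893.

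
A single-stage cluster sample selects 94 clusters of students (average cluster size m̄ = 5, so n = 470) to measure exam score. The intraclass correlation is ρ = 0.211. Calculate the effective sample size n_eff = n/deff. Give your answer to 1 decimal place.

deff = 1 + (5 − 1)·0.211 = 1 + 0.844 = 1.844.
n_eff = 470 / 1.844 = 254.9.

254.9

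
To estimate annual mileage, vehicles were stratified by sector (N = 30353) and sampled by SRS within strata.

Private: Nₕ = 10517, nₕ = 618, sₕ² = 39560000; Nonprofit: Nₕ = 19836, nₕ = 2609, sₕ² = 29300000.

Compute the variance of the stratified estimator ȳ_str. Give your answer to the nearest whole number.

11399

Var(ȳ_str) = Σₕ Wₕ²(1 − fₕ)sₕ²/nₕ with Wₕ = Nₕ/N, N = 30353.
Private: Wₕ = 0.34648964; term = 0.34648964²·(1 − 0.05876200)·39560000/618 = 7233.4879.
Nonprofit: Wₕ = 0.65351036; term = 0.65351036²·(1 − 0.13152853)·29300000/2609 = 4165.3745.
Sum = 11398.862.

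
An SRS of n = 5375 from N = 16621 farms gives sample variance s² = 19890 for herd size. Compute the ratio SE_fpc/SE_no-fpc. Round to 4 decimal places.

0.8226

f = n/N = 5375/16621 = 0.32338608.
SE_no-fpc = √(s²/n) = 1.9236593; SE_fpc = √((1−f)s²/n) = 1.5823357.
Ratio = √(1−f) = 0.82256545.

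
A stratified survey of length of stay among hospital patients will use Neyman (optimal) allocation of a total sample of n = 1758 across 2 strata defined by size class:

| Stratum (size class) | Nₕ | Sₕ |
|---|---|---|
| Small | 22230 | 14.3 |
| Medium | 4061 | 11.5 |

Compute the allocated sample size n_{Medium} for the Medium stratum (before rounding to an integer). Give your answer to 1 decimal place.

Neyman allocation: nₕ = n·NₕSₕ / Σⱼ NⱼSⱼ.
Σ NⱼSⱼ = 22230·14.3 + 4061·11.5 = 364590.5.
n_{Medium} = 1758·4061·11.5 / 364590.5 = 225.2.

225.2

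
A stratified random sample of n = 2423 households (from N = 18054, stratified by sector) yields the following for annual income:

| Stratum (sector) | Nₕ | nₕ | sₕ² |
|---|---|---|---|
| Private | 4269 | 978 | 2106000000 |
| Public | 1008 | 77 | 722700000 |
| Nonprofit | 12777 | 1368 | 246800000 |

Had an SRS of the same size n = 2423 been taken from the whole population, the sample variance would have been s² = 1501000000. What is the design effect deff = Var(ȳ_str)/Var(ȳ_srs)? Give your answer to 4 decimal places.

0.3739

Var(ȳ_str) = Σ Wₕ²(1−fₕ)sₕ²/nₕ with Wₕ = Nₕ/18054:
  Private: (4269/18054)²·(1−978/4269)·2106000000/978 = 92816.817
  Public: (1008/18054)²·(1−77/1008)·722700000/77 = 27022.82
  Nonprofit: (12777/18054)²·(1−1368/12777)·246800000/1368 = 80684.23
  → Var(ȳ_str) = 200523.87.
Var(ȳ_srs) = (1 − 2423/18054)·1501000000/2423 = 536340.51.
deff = 200523.87 / 536340.51 = 0.3739.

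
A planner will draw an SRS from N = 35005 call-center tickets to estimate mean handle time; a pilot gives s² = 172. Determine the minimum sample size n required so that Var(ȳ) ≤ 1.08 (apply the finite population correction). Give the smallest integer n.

Without fpc, n₀ = s²/D = 172/1.08 = 159.2593.
With fpc, (1 − n/N)·s²/n ≤ D requires n ≥ n₀/(1 + n₀/N) = 159.2593/(1 + 159.2593/35005) = 158.5380.
Rounding up, n = 159.

159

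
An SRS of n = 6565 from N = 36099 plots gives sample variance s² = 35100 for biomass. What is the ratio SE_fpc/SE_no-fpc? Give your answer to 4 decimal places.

0.9045

f = n/N = 6565/36099 = 0.18186099.
SE_no-fpc = √(s²/n) = 2.3122575; SE_fpc = √((1−f)s²/n) = 2.0914609.
Ratio = √(1−f) = 0.90451037.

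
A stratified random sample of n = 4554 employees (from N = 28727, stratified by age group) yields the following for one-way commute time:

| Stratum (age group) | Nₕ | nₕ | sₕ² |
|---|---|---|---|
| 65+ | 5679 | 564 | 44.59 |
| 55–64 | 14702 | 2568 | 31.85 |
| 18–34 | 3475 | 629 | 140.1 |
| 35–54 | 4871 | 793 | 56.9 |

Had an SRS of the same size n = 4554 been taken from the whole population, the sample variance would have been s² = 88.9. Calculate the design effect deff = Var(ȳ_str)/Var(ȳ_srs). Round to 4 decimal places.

Var(ȳ_str) = Σ Wₕ²(1−fₕ)sₕ²/nₕ with Wₕ = Nₕ/28727:
  65+: (5679/28727)²·(1−564/5679)·44.59/564 = 0.0027828854
  55–64: (14702/28727)²·(1−2568/14702)·31.85/2568 = 0.0026811078
  18–34: (3475/28727)²·(1−629/3475)·140.1/629 = 0.0026692954
  35–54: (4871/28727)²·(1−793/4871)·56.9/793 = 0.0017271254
  → Var(ȳ_str) = 0.009860414.
Var(ȳ_srs) = (1 − 4554/28727)·88.9/4554 = 0.01642665.
deff = 0.009860414 / 0.01642665 = 0.6003.

0.6003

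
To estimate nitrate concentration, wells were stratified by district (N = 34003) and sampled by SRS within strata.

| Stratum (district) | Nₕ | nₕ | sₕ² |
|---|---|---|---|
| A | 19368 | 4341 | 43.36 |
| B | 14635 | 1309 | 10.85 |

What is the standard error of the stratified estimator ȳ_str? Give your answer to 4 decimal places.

Var(ȳ_str) = Σₕ Wₕ²(1 − fₕ)sₕ²/nₕ with Wₕ = Nₕ/N, N = 34003.
A: Wₕ = 0.56959680; term = 0.56959680²·(1 − 0.22413259)·43.36/4341 = 0.0025143289.
B: Wₕ = 0.43040320; term = 0.43040320²·(1 − 0.08944312)·10.85/1309 = 0.0013981319.
Sum = 0.0039124608.
SE = √(0.0039124608) = 0.0625.

0.0625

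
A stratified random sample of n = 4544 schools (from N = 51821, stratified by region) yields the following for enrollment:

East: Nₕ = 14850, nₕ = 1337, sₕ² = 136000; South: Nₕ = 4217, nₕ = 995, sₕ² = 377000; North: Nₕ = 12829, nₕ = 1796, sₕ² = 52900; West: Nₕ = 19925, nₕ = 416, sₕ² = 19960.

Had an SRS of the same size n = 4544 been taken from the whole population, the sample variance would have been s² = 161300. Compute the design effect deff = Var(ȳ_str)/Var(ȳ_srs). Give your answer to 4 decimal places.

Var(ȳ_str) = Σ Wₕ²(1−fₕ)sₕ²/nₕ with Wₕ = Nₕ/51821:
  East: (14850/51821)²·(1−1337/14850)·136000/1337 = 7.6010599
  South: (4217/51821)²·(1−995/4217)·377000/995 = 1.9170605
  North: (12829/51821)²·(1−1796/12829)·52900/1796 = 1.5524735
  West: (19925/51821)²·(1−416/19925)·19960/416 = 6.9452673
  → Var(ȳ_str) = 18.015861.
Var(ȳ_srs) = (1 − 4544/51821)·161300/4544 = 32.384721.
deff = 18.015861 / 32.384721 = 0.5563.

0.5563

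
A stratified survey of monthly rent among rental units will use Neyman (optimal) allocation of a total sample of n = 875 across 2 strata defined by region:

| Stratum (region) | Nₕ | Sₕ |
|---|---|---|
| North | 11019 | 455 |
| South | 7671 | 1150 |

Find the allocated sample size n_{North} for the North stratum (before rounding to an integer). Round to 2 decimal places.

317.08

Neyman allocation: nₕ = n·NₕSₕ / Σⱼ NⱼSⱼ.
Σ NⱼSⱼ = 11019·455 + 7671·1150 = 1.3835295 × 10^7.
n_{North} = 875·11019·455 / (1.3835295 × 10^7) = 317.08.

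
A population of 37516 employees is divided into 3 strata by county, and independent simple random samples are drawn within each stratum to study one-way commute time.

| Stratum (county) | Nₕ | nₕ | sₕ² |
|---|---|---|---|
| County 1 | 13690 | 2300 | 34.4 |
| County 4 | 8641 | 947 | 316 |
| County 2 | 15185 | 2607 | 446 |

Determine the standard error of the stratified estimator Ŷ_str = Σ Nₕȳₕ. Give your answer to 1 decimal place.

Var(Ŷ_str) = Σₕ Nₕ²(1 − fₕ)sₕ²/nₕ.
County 1: 13690²·(1 − 2300/13690)·34.4/2300 = 2.332157 × 10^6.
County 4: 8641²·(1 − 947/8641)·316/947 = 2.2184686 × 10^7.
County 2: 15185²·(1 − 2607/15185)·446/2607 = 3.2675347 × 10^7.
Sum = 5.719219 × 10^7.
SE = √(5.719219 × 10^7) = 7562.6.

7562.6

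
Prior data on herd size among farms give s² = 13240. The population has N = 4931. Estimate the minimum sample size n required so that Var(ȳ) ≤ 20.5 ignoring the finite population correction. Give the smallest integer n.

Without fpc, n₀ = s²/D = 13240/20.5 = 645.8537.
Rounding up, n = 646.

646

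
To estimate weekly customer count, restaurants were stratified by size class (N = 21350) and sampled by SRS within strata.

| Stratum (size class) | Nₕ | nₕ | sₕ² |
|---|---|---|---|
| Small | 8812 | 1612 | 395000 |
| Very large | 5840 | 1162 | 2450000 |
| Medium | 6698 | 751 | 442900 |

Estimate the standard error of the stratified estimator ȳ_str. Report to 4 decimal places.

Var(ȳ_str) = Σₕ Wₕ²(1 − fₕ)sₕ²/nₕ with Wₕ = Nₕ/N, N = 21350.
Small: Wₕ = 0.41274005; term = 0.41274005²·(1 − 0.18293236)·395000/1612 = 34.106981.
Very large: Wₕ = 0.27353630; term = 0.27353630²·(1 − 0.19897260)·2450000/1162 = 126.36804.
Medium: Wₕ = 0.31372365; term = 0.31372365²·(1 − 0.11212302)·442900/751 = 51.53628.
Sum = 212.0113.
SE = √(212.0113) = 14.5606.

14.5606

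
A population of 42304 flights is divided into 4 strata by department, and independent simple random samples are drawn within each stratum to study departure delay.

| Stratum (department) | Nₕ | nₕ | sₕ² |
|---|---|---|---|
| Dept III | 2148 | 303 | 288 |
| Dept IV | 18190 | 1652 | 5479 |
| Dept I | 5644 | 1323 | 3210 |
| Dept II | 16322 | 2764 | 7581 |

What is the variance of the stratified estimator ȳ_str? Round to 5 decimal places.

0.93182

Var(ȳ_str) = Σₕ Wₕ²(1 − fₕ)sₕ²/nₕ with Wₕ = Nₕ/N, N = 42304.
Dept III: Wₕ = 0.05077534; term = 0.05077534²·(1 − 0.14106145)·288/303 = 0.002104833.
Dept IV: Wₕ = 0.42998298; term = 0.42998298²·(1 − 0.09081913)·5479/1652 = 0.55749898.
Dept I: Wₕ = 0.13341528; term = 0.13341528²·(1 − 0.23440822)·3210/1323 = 0.033063863.
Dept II: Wₕ = 0.38582640; term = 0.38582640²·(1 − 0.16934199)·7581/2764 = 0.33915217.
Sum = 0.93181985.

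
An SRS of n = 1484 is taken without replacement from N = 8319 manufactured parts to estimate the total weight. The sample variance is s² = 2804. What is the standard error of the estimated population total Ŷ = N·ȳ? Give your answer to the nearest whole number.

Var(Ŷ) = N²·Var(ȳ) = N²·(1 − n/N)·s²/n.
f = 1484/8319 = 0.17838683; Var(ȳ) = 0.82161317·2804/1484 = 1.5524281.
Var(Ŷ) = 8319² · 1.5524281 = 1.0743697 × 10^8.
SE(Ŷ) = √(1.0743697 × 10^8) = 10365.

10365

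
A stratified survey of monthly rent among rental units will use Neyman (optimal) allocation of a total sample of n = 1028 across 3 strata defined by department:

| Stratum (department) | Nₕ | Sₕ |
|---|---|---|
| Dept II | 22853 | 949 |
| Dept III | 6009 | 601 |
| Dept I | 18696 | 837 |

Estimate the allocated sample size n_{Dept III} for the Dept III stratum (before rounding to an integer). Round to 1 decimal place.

90.7

Neyman allocation: nₕ = n·NₕSₕ / Σⱼ NⱼSⱼ.
Σ NⱼSⱼ = 22853·949 + 6009·601 + 18696·837 = 4.0947458 × 10^7.
n_{Dept III} = 1028·6009·601 / (4.0947458 × 10^7) = 90.7.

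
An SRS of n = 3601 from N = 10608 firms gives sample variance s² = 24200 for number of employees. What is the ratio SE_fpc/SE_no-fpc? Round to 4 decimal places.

0.8127

f = n/N = 3601/10608 = 0.33946078.
SE_no-fpc = √(s²/n) = 2.5923648; SE_fpc = √((1−f)s²/n) = 2.1069073.
Ratio = √(1−f) = 0.81273564.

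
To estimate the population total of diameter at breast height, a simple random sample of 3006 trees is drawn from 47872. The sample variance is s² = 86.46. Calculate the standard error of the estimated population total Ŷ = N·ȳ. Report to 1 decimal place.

Var(Ŷ) = N²·Var(ȳ) = N²·(1 − n/N)·s²/n.
f = 3006/47872 = 0.06279245; Var(ȳ) = 0.93720755·86.46/3006 = 0.026956409.
Var(Ŷ) = 47872² · 0.026956409 = 6.1776768 × 10^7.
SE(Ŷ) = √(6.1776768 × 10^7) = 7859.8.

7859.8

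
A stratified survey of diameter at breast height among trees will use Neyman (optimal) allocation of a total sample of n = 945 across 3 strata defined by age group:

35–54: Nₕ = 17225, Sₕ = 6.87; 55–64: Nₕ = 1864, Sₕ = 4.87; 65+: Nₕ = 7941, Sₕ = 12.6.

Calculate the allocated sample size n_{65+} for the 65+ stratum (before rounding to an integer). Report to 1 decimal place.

415.7

Neyman allocation: nₕ = n·NₕSₕ / Σⱼ NⱼSⱼ.
Σ NⱼSⱼ = 17225·6.87 + 1864·4.87 + 7941·12.6 = 227470.03.
n_{65+} = 945·7941·12.6 / 227470.03 = 415.7.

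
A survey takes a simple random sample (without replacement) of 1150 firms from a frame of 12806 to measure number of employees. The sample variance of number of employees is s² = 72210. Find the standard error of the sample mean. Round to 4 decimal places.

Under SRS without replacement, Var(ȳ) = (1 − f)·s²/n with f = n/N = 1150/12806 = 0.08980166.
Var(ȳ) = (1 − 0.08980166)·72210/1150 = 0.91019834·62.791304 = 57.152541.
SE(ȳ) = √(57.152541) = 7.5599.

7.5599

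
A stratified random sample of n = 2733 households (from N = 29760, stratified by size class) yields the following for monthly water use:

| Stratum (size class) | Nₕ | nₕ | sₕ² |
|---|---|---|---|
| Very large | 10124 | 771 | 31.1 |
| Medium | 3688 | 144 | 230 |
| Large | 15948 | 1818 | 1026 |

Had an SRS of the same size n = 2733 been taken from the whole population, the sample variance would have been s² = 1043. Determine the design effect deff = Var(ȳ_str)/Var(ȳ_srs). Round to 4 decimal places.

0.4948

Var(ȳ_str) = Σ Wₕ²(1−fₕ)sₕ²/nₕ with Wₕ = Nₕ/29760:
  Very large: (10124/29760)²·(1−771/10124)·31.1/771 = 0.0043126402
  Medium: (3688/29760)²·(1−144/3688)·230/144 = 0.023571332
  Large: (15948/29760)²·(1−1818/15948)·1026/1818 = 0.14359391
  → Var(ȳ_str) = 0.17147788.
Var(ȳ_srs) = (1 − 2733/29760)·1043/2733 = 0.34658486.
deff = 0.17147788 / 0.34658486 = 0.4948.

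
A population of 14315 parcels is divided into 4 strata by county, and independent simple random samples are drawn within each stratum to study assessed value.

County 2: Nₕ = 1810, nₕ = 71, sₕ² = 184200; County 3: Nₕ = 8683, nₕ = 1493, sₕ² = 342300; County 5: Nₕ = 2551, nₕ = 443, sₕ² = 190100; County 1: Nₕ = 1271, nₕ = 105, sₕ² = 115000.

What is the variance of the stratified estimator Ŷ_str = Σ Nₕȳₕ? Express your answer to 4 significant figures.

2.641 × 10^10

Var(Ŷ_str) = Σₕ Nₕ²(1 − fₕ)sₕ²/nₕ.
County 2: 1810²·(1 − 71/1810)·184200/71 = 8.1660011 × 10^9.
County 3: 8683²·(1 − 1493/8683)·342300/1493 = 1.4313498 × 10^10.
County 5: 2551²·(1 − 443/2551)·190100/443 = 2.3075943 × 10^9.
County 1: 1271²·(1 − 105/1271)·115000/105 = 1.6231275 × 10^9.
Sum = 2.6410221 × 10^10.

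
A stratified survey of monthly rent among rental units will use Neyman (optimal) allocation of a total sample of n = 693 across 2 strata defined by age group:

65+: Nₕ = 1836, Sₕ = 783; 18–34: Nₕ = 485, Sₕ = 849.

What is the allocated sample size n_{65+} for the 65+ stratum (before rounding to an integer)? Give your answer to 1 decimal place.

538.7

Neyman allocation: nₕ = n·NₕSₕ / Σⱼ NⱼSⱼ.
Σ NⱼSⱼ = 1836·783 + 485·849 = 1.849353 × 10^6.
n_{65+} = 693·1836·783 / (1.849353 × 10^6) = 538.7.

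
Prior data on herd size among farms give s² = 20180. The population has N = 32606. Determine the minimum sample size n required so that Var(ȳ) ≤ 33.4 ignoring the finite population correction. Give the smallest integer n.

605

Without fpc, n₀ = s²/D = 20180/33.4 = 604.1916.
Rounding up, n = 605.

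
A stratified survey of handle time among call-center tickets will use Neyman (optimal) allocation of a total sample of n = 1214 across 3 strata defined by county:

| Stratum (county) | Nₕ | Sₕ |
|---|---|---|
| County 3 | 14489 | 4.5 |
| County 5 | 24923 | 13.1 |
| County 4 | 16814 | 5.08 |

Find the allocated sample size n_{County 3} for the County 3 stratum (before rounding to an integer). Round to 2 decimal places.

165.90

Neyman allocation: nₕ = n·NₕSₕ / Σⱼ NⱼSⱼ.
Σ NⱼSⱼ = 14489·4.5 + 24923·13.1 + 16814·5.08 = 477106.92.
n_{County 3} = 1214·14489·4.5 / 477106.92 = 165.90.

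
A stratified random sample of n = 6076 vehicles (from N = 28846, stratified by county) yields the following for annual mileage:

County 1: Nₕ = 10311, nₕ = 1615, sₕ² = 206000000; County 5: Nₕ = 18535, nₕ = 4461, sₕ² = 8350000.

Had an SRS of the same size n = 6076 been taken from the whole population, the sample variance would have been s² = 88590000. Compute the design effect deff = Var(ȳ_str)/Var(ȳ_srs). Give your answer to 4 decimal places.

1.2452

Var(ȳ_str) = Σ Wₕ²(1−fₕ)sₕ²/nₕ with Wₕ = Nₕ/28846:
  County 1: (10311/28846)²·(1−1615/10311)·206000000/1615 = 13744.971
  County 5: (18535/28846)²·(1−4461/18535)·8350000/4461 = 586.80417
  → Var(ȳ_str) = 14331.775.
Var(ȳ_srs) = (1 − 6076/28846)·88590000/6076 = 11509.18.
deff = 14331.775 / 11509.18 = 1.2452.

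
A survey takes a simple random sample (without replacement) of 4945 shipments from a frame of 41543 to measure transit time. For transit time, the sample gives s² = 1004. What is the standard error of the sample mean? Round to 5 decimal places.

Under SRS without replacement, Var(ȳ) = (1 − f)·s²/n with f = n/N = 4945/41543 = 0.11903329.
Var(ȳ) = (1 − 0.11903329)·1004/4945 = 0.88096671·0.20303337 = 0.17886564.
SE(ȳ) = √(0.17886564) = 0.42293.

0.42293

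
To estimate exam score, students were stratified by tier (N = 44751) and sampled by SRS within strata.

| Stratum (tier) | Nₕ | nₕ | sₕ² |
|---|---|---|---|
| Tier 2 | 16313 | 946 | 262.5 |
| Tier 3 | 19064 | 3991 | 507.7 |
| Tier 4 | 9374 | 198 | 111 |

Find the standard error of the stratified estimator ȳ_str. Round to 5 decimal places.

Var(ȳ_str) = Σₕ Wₕ²(1 − fₕ)sₕ²/nₕ with Wₕ = Nₕ/N, N = 44751.
Tier 2: Wₕ = 0.36452817; term = 0.36452817²·(1 − 0.05799056)·262.5/946 = 0.034734065.
Tier 3: Wₕ = 0.42600165; term = 0.42600165²·(1 − 0.20934746)·507.7/3991 = 0.018252976.
Tier 4: Wₕ = 0.20947018; term = 0.20947018²·(1 − 0.02112225)·111/198 = 0.024078568.
Sum = 0.077065609.
SE = √(0.077065609) = 0.27761.

0.27761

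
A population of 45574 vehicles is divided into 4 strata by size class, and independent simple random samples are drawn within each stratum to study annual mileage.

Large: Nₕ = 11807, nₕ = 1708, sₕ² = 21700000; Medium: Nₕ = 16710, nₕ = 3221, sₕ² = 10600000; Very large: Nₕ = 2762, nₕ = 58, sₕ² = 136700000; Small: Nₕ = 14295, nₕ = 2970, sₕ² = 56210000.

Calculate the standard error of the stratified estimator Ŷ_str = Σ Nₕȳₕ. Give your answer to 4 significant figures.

Var(Ŷ_str) = Σₕ Nₕ²(1 − fₕ)sₕ²/nₕ.
Large: 11807²·(1 − 1708/11807)·21700000/1708 = 1.5149204 × 10^12.
Medium: 16710²·(1 − 3221/16710)·10600000/3221 = 7.4177355 × 10^11.
Very large: 2762²·(1 − 58/2762)·136700000/58 = 1.7602359 × 10^13.
Small: 14295²·(1 − 2970/14295)·56210000/2970 = 3.0639347 × 10^12.
Sum = 2.2922988 × 10^13.
SE = √(2.2922988 × 10^13) = 4.788 × 10^6.

4.788 × 10^6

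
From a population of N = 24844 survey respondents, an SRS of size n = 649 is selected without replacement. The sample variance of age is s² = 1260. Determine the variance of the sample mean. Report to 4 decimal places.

Under SRS without replacement, Var(ȳ) = (1 − f)·s²/n with f = n/N = 649/24844 = 0.02612301.
Var(ȳ) = (1 − 0.02612301)·1260/649 = 0.97387699·1.9414484 = 1.8907319.

1.8907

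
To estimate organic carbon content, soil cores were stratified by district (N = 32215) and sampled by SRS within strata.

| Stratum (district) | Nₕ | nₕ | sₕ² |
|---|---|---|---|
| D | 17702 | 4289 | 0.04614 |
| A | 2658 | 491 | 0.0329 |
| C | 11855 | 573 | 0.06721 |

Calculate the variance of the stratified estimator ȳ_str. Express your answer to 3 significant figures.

1.79 × 10^-5

Var(ȳ_str) = Σₕ Wₕ²(1 − fₕ)sₕ²/nₕ with Wₕ = Nₕ/N, N = 32215.
D: Wₕ = 0.54949558; term = 0.54949558²·(1 − 0.24228901)·0.04614/4289 = 2.4612376 × 10^-6.
A: Wₕ = 0.08250815; term = 0.08250815²·(1 − 0.18472536)·0.0329/491 = 3.7188788 × 10^-7.
C: Wₕ = 0.36799628; term = 0.36799628²·(1 − 0.04833404)·0.06721/573 = 1.5116479 × 10^-5.
Sum = 1.7949604 × 10^-5.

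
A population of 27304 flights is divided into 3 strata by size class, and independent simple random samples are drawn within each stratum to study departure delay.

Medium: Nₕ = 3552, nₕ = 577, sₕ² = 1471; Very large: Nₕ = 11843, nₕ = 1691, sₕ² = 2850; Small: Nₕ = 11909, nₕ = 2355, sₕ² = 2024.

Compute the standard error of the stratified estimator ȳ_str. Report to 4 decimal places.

0.6627

Var(ȳ_str) = Σₕ Wₕ²(1 − fₕ)sₕ²/nₕ with Wₕ = Nₕ/N, N = 27304.
Medium: Wₕ = 0.13009083; term = 0.13009083²·(1 − 0.16244369)·1471/577 = 0.036136346.
Very large: Wₕ = 0.43374597; term = 0.43374597²·(1 − 0.14278477)·2850/1691 = 0.27180788.
Small: Wₕ = 0.43616320; term = 0.43616320²·(1 − 0.19774960)·2024/2355 = 0.1311679.
Sum = 0.43911213.
SE = √(0.43911213) = 0.6627.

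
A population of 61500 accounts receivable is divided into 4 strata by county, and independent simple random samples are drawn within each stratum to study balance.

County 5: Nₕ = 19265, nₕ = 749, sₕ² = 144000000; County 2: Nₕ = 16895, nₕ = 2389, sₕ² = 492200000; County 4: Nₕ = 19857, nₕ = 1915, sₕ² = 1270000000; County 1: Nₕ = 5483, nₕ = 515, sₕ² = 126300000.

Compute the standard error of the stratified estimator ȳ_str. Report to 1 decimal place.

309.4

Var(ȳ_str) = Σₕ Wₕ²(1 − fₕ)sₕ²/nₕ with Wₕ = Nₕ/N, N = 61500.
County 5: Wₕ = 0.31325203; term = 0.31325203²·(1 − 0.03887880)·144000000/749 = 18132.038.
County 2: Wₕ = 0.27471545; term = 0.27471545²·(1 − 0.14140278)·492200000/2389 = 13349.995.
County 4: Wₕ = 0.32287805; term = 0.32287805²·(1 − 0.09643954)·1270000000/1915 = 62469.668.
County 1: Wₕ = 0.08915447; term = 0.08915447²·(1 − 0.09392668)·126300000/515 = 1766.2238.
Sum = 95717.925.
SE = √(95717.925) = 309.4.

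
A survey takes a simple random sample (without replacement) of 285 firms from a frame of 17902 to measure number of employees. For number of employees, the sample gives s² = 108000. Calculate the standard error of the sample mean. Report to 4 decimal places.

19.3110

Under SRS without replacement, Var(ȳ) = (1 − f)·s²/n with f = n/N = 285/17902 = 0.01592001.
Var(ȳ) = (1 − 0.01592001)·108000/285 = 0.98407999·378.94737 = 372.91452.
SE(ȳ) = √(372.91452) = 19.3110.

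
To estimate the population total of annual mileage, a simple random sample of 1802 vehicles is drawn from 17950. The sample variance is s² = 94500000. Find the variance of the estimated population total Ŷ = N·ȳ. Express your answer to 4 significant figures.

Var(Ŷ) = N²·Var(ȳ) = N²·(1 − n/N)·s²/n.
f = 1802/17950 = 0.10038997; Var(ȳ) = 0.89961003·94500000/1802 = 47177.107.
Var(Ŷ) = 17950² · 47177.107 = 1.5200582 × 10^13.

1.520 × 10^13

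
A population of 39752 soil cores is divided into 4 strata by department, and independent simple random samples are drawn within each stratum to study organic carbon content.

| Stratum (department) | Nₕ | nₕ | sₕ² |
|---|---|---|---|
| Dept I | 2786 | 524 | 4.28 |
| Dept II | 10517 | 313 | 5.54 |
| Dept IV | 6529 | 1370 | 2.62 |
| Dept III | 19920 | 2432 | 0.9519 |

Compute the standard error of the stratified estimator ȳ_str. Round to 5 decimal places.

Var(ȳ_str) = Σₕ Wₕ²(1 − fₕ)sₕ²/nₕ with Wₕ = Nₕ/N, N = 39752.
Dept I: Wₕ = 0.07008452; term = 0.07008452²·(1 − 0.18808327)·4.28/524 = 3.2573785 × 10^-5.
Dept II: Wₕ = 0.26456530; term = 0.26456530²·(1 − 0.02976134)·5.54/313 = 0.0012020147.
Dept IV: Wₕ = 0.16424331; term = 0.16424331²·(1 − 0.20983305)·2.62/1370 = 4.0763827 × 10^-5.
Dept III: Wₕ = 0.50110686; term = 0.50110686²·(1 − 0.12208835)·0.9519/2432 = 8.6285788 × 10^-5.
Sum = 0.0013616381.
SE = √(0.0013616381) = 0.03690.

0.03690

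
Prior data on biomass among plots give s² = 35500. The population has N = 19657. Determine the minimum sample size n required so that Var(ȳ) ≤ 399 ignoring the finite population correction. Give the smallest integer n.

Without fpc, n₀ = s²/D = 35500/399 = 88.9724.
Rounding up, n = 89.

89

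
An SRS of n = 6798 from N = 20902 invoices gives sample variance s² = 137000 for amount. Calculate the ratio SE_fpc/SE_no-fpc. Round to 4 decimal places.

f = n/N = 6798/20902 = 0.32523204.
SE_no-fpc = √(s²/n) = 4.4892077; SE_fpc = √((1−f)s²/n) = 3.6876265.
Ratio = √(1−f) = 0.82144261.

0.8214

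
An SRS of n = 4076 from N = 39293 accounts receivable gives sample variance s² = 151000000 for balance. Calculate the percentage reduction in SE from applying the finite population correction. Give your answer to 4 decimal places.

5.3286

f = n/N = 4076/39293 = 0.10373349.
SE_no-fpc = √(s²/n) = 192.4737; SE_fpc = √((1−f)s²/n) = 182.21745.
Ratio = √(1−f) = 0.94671353. Reduction = 100·(1 − 0.94671353) = 5.3286%.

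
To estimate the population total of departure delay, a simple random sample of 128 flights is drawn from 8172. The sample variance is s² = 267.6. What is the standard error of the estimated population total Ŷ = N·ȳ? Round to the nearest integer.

11723

Var(Ŷ) = N²·Var(ȳ) = N²·(1 − n/N)·s²/n.
f = 128/8172 = 0.01566324; Var(ȳ) = 0.98433676·267.6/128 = 2.057879.
Var(Ŷ) = 8172² · 2.057879 = 1.3742842 × 10^8.
SE(Ŷ) = √(1.3742842 × 10^8) = 11723.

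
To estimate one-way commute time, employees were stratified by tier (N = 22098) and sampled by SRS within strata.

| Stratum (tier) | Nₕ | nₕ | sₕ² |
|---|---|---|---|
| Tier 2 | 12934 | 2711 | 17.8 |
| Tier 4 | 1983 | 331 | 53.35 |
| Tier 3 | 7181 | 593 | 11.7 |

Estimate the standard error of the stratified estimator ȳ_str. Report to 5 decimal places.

0.06907

Var(ȳ_str) = Σₕ Wₕ²(1 − fₕ)sₕ²/nₕ with Wₕ = Nₕ/N, N = 22098.
Tier 2: Wₕ = 0.58530184; term = 0.58530184²·(1 − 0.20960260)·17.8/2711 = 0.0017778527.
Tier 4: Wₕ = 0.08973663; term = 0.08973663²·(1 − 0.16691881)·53.35/331 = 0.0010812677.
Tier 3: Wₕ = 0.32496153; term = 0.32496153²·(1 − 0.08257903)·11.7/593 = 0.0019114535.
Sum = 0.0047705739.
SE = √(0.0047705739) = 0.06907.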